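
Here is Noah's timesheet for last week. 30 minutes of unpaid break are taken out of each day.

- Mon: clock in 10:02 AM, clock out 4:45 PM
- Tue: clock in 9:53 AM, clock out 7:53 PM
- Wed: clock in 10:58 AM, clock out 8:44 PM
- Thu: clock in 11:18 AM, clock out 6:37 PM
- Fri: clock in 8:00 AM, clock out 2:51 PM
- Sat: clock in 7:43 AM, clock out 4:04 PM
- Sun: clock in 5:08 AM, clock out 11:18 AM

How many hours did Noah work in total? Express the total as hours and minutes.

51 h 40 min

Mon: 10:02 AM–4:45 PM = 6 h 43 min; less 30 min break → 6 h 13 min
Tue: 9:53 AM–7:53 PM = 10 h 0 min; less 30 min break → 9 h 30 min
Wed: 10:58 AM–8:44 PM = 9 h 46 min; less 30 min break → 9 h 16 min
Thu: 11:18 AM–6:37 PM = 7 h 19 min; less 30 min break → 6 h 49 min
Fri: 8:00 AM–2:51 PM = 6 h 51 min; less 30 min break → 6 h 21 min
Sat: 7:43 AM–4:04 PM = 8 h 21 min; less 30 min break → 7 h 51 min
Sun: 5:08 AM–11:18 AM = 6 h 10 min; less 30 min break → 5 h 40 min
Total: 6 h 13 min + 9 h 30 min + 9 h 16 min + 6 h 49 min + 6 h 21 min + 7 h 51 min + 5 h 40 min = 51 h 40 min.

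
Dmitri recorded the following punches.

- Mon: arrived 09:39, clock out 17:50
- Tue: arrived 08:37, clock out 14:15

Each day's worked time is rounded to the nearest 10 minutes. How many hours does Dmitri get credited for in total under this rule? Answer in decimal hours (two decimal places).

Mon: 09:39–17:50 = 8 h 11 min → rounds to 8 h 10 min
Tue: 08:37–14:15 = 5 h 38 min → rounds to 5 h 40 min
Total credited: 13 h 50 min.

13.83 hours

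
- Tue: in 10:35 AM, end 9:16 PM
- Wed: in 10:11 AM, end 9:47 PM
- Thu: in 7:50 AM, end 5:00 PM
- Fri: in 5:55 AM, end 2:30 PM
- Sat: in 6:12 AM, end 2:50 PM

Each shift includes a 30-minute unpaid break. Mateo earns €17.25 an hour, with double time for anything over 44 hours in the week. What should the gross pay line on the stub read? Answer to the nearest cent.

€833.75

Tue: 10:35 AM–9:16 PM = 10 h 41 min; less 30 min break → 10 h 11 min
Wed: 10:11 AM–9:47 PM = 11 h 36 min; less 30 min break → 11 h 6 min
Thu: 7:50 AM–5:00 PM = 9 h 10 min; less 30 min break → 8 h 40 min
Fri: 5:55 AM–2:30 PM = 8 h 35 min; less 30 min break → 8 h 5 min
Sat: 6:12 AM–2:50 PM = 8 h 38 min; less 30 min break → 8 h 8 min
Total worked: 46 h 10 min = 2770 min.
Regular 44 h 0 min = 2640 min at €17.25/h; overtime 2 h 10 min = 130 min at €34.50/h.
Pay = (2640 × €17.25 + 130 × €34.50) ÷ 60 = €833.75.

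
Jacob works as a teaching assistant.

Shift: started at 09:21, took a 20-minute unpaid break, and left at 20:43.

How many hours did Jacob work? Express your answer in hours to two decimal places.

11.03 hours

Shift: 09:21–20:43 = 11 h 22 min; less 20 min break → 11 h 2 min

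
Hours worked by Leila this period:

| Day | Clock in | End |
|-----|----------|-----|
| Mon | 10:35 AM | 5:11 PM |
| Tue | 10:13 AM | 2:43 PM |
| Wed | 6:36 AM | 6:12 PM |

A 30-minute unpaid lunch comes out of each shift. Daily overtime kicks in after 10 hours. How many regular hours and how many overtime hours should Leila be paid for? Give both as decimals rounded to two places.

Mon: 10:35 AM–5:11 PM = 6 h 36 min; less 30 min break → 6 h 6 min
Tue: 10:13 AM–2:43 PM = 4 h 30 min; less 30 min break → 4 h 0 min
Wed: 6:36 AM–6:12 PM = 11 h 36 min; less 30 min break → 11 h 6 min
Mon reg 6 h 6 min / OT 0 h 0 min; Tue reg 4 h 0 min / OT 0 h 0 min; Wed reg 10 h 0 min / OT 1 h 6 min.
Totals: regular 20 h 6 min, overtime 1 h 6 min.

Regular 20.10 hours, overtime 1.10 hours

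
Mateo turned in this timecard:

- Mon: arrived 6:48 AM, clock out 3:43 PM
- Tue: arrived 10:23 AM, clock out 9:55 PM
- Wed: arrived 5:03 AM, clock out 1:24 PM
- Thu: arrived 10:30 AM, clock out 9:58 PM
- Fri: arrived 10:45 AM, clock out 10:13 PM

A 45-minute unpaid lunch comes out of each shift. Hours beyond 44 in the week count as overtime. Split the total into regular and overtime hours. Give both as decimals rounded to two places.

Mon: 6:48 AM–3:43 PM = 8 h 55 min; less 45 min break → 8 h 10 min
Tue: 10:23 AM–9:55 PM = 11 h 32 min; less 45 min break → 10 h 47 min
Wed: 5:03 AM–1:24 PM = 8 h 21 min; less 45 min break → 7 h 36 min
Thu: 10:30 AM–9:58 PM = 11 h 28 min; less 45 min break → 10 h 43 min
Fri: 10:45 AM–10:13 PM = 11 h 28 min; less 45 min break → 10 h 43 min
Total worked: 47 h 59 min = 47.98 h.
Threshold 44 h → overtime 3 h 59 min, regular 44 h 0 min.

Regular 44.00 hours, overtime 3.98 hours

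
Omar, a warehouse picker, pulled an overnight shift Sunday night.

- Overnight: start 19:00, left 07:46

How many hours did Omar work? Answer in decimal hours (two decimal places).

Overnight: 19:00 → midnight = 5 h 0 min; midnight → 07:46 = 7 h 46 min; span 12 h 46 min

12.77 hours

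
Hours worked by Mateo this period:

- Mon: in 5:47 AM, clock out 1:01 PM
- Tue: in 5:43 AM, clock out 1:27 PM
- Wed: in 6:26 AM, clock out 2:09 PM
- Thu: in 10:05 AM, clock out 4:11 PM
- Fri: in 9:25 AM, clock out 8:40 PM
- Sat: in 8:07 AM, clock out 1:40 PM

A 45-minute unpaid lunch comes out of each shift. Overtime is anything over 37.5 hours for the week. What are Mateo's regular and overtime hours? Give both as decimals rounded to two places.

Mon: 5:47 AM–1:01 PM = 7 h 14 min; less 45 min break → 6 h 29 min
Tue: 5:43 AM–1:27 PM = 7 h 44 min; less 45 min break → 6 h 59 min
Wed: 6:26 AM–2:09 PM = 7 h 43 min; less 45 min break → 6 h 58 min
Thu: 10:05 AM–4:11 PM = 6 h 6 min; less 45 min break → 5 h 21 min
Fri: 9:25 AM–8:40 PM = 11 h 15 min; less 45 min break → 10 h 30 min
Sat: 8:07 AM–1:40 PM = 5 h 33 min; less 45 min break → 4 h 48 min
Total worked: 41 h 5 min = 41.08 h.
Threshold 37.5 h → overtime 3 h 35 min, regular 37 h 30 min.

Regular 37.50 hours, overtime 3.58 hours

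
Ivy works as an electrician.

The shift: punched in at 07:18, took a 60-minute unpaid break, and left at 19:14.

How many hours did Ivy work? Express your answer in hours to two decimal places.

10.93 hours

The shift: 07:18–19:14 = 11 h 56 min; less 60 min break → 10 h 56 min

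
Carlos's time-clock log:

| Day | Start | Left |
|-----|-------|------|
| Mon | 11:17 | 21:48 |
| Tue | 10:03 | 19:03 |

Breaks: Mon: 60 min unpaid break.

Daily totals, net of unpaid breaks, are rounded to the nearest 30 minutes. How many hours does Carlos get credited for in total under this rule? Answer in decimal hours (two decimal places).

Mon: 11:17–21:48 = 10 h 31 min − 60 min = 9 h 31 min → rounds to 9 h 30 min
Tue: 10:03–19:03 = 9 h 0 min → rounds to 9 h 0 min
Total credited: 18 h 30 min.

18.50 hours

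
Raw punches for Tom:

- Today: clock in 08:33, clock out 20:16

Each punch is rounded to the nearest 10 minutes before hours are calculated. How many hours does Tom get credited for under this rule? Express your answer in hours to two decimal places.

11.83 hours

Today: in 08:33→08:30, out 20:16→20:20; 11 h 50 min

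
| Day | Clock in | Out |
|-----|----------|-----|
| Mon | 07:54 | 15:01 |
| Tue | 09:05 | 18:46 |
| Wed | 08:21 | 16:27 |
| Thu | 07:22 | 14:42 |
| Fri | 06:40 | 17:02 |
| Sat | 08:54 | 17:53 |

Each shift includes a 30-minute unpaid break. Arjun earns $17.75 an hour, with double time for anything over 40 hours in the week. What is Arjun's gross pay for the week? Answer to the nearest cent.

Mon: 07:54–15:01 = 7 h 7 min; less 30 min break → 6 h 37 min
Tue: 09:05–18:46 = 9 h 41 min; less 30 min break → 9 h 11 min
Wed: 08:21–16:27 = 8 h 6 min; less 30 min break → 7 h 36 min
Thu: 07:22–14:42 = 7 h 20 min; less 30 min break → 6 h 50 min
Fri: 06:40–17:02 = 10 h 22 min; less 30 min break → 9 h 52 min
Sat: 08:54–17:53 = 8 h 59 min; less 30 min break → 8 h 29 min
Total worked: 48 h 35 min = 2915 min.
Regular 40 h 0 min = 2400 min at $17.75/h; overtime 8 h 35 min = 515 min at $35.50/h.
Pay = (2400 × $17.75 + 515 × $35.50) ÷ 60 = $1014.71.

$1014.71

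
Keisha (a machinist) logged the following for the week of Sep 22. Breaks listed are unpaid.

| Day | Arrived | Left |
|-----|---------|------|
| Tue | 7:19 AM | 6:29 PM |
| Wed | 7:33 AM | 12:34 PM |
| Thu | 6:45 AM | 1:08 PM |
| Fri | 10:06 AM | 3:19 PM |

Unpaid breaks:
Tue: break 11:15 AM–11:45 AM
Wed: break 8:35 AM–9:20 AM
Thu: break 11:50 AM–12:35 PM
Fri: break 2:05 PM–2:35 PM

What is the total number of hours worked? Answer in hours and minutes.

Tue: 7:19 AM–6:29 PM = 11 h 10 min; less 30 min break → 10 h 40 min
Wed: 7:33 AM–12:34 PM = 5 h 1 min; less 45 min break → 4 h 16 min
Thu: 6:45 AM–1:08 PM = 6 h 23 min; less 45 min break → 5 h 38 min
Fri: 10:06 AM–3:19 PM = 5 h 13 min; less 30 min break → 4 h 43 min
Total: 10 h 40 min + 4 h 16 min + 5 h 38 min + 4 h 43 min = 25 h 17 min.

25 h 17 min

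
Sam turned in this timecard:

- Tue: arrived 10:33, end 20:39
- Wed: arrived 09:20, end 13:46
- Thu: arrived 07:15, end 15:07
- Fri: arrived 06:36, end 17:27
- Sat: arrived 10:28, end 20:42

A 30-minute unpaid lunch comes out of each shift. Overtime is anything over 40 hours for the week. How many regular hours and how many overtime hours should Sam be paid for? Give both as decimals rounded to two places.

Regular 40.00 hours, overtime 0.98 hours

Tue: 10:33–20:39 = 10 h 6 min; less 30 min break → 9 h 36 min
Wed: 09:20–13:46 = 4 h 26 min; less 30 min break → 3 h 56 min
Thu: 07:15–15:07 = 7 h 52 min; less 30 min break → 7 h 22 min
Fri: 06:36–17:27 = 10 h 51 min; less 30 min break → 10 h 21 min
Sat: 10:28–20:42 = 10 h 14 min; less 30 min break → 9 h 44 min
Total worked: 40 h 59 min = 40.98 h.
Threshold 40 h → overtime 0 h 59 min, regular 40 h 0 min.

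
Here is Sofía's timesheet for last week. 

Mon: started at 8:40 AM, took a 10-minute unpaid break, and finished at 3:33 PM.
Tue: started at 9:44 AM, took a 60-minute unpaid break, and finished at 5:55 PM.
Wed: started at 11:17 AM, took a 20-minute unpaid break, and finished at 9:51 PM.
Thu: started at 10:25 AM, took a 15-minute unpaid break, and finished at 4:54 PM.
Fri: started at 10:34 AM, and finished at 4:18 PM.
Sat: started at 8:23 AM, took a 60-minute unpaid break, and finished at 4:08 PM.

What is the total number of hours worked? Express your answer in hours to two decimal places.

42.85 hours

Mon: 8:40 AM–3:33 PM = 6 h 53 min; less 10 min break → 6 h 43 min
Tue: 9:44 AM–5:55 PM = 8 h 11 min; less 60 min break → 7 h 11 min
Wed: 11:17 AM–9:51 PM = 10 h 34 min; less 20 min break → 10 h 14 min
Thu: 10:25 AM–4:54 PM = 6 h 29 min; less 15 min break → 6 h 14 min
Fri: 10:34 AM–4:18 PM = 5 h 44 min
Sat: 8:23 AM–4:08 PM = 7 h 45 min; less 60 min break → 6 h 45 min
Total: 6 h 43 min + 7 h 11 min + 10 h 14 min + 6 h 14 min + 5 h 44 min + 6 h 45 min = 42 h 51 min.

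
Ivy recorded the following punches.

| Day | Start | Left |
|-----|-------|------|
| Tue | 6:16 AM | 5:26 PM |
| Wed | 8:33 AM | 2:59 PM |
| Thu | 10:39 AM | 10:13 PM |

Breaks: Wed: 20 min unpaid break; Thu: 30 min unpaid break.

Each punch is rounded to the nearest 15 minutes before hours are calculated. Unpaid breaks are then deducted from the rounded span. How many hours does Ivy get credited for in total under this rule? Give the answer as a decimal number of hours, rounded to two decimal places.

28.42 hours

Tue: in 6:16 AM→6:15 AM, out 5:26 PM→5:30 PM; 11 h 15 min
Wed: in 8:33 AM→8:30 AM, out 2:59 PM→3:00 PM; 6 h 30 min − 20 min = 6 h 10 min
Thu: in 10:39 AM→10:45 AM, out 10:13 PM→10:15 PM; 11 h 30 min − 30 min = 11 h 0 min
Total credited: 28 h 25 min.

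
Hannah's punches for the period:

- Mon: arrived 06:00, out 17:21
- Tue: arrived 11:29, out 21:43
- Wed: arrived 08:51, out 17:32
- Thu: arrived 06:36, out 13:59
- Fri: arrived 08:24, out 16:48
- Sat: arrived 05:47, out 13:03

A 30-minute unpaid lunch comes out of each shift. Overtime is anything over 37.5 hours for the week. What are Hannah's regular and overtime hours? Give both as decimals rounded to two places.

Regular 37.50 hours, overtime 12.82 hours

Mon: 06:00–17:21 = 11 h 21 min; less 30 min break → 10 h 51 min
Tue: 11:29–21:43 = 10 h 14 min; less 30 min break → 9 h 44 min
Wed: 08:51–17:32 = 8 h 41 min; less 30 min break → 8 h 11 min
Thu: 06:36–13:59 = 7 h 23 min; less 30 min break → 6 h 53 min
Fri: 08:24–16:48 = 8 h 24 min; less 30 min break → 7 h 54 min
Sat: 05:47–13:03 = 7 h 16 min; less 30 min break → 6 h 46 min
Total worked: 50 h 19 min = 50.32 h.
Threshold 37.5 h → overtime 12 h 49 min, regular 37 h 30 min.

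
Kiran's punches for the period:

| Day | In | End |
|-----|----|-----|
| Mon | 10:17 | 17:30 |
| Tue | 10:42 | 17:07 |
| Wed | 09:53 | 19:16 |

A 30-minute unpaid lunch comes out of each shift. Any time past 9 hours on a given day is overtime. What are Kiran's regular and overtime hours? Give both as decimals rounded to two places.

Regular 21.52 hours, overtime 0.00 hours

Mon: 10:17–17:30 = 7 h 13 min; less 30 min break → 6 h 43 min
Tue: 10:42–17:07 = 6 h 25 min; less 30 min break → 5 h 55 min
Wed: 09:53–19:16 = 9 h 23 min; less 30 min break → 8 h 53 min
Mon reg 6 h 43 min / OT 0 h 0 min; Tue reg 5 h 55 min / OT 0 h 0 min; Wed reg 8 h 53 min / OT 0 h 0 min.
Totals: regular 21 h 31 min, overtime 0 h 0 min.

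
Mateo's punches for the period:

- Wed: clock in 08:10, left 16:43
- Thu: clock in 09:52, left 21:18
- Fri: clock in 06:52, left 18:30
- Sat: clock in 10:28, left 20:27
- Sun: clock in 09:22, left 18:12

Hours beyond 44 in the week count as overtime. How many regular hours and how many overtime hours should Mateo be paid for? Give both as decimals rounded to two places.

Regular 44.00 hours, overtime 6.43 hours

Wed: 08:10–16:43 = 8 h 33 min
Thu: 09:52–21:18 = 11 h 26 min
Fri: 06:52–18:30 = 11 h 38 min
Sat: 10:28–20:27 = 9 h 59 min
Sun: 09:22–18:12 = 8 h 50 min
Total worked: 50 h 26 min = 50.43 h.
Threshold 44 h → overtime 6 h 26 min, regular 44 h 0 min.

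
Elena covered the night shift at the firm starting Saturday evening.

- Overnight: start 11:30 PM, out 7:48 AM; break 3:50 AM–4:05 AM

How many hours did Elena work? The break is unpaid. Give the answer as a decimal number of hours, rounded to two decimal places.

8.05 hours

Overnight: 11:30 PM → midnight = 0 h 30 min; midnight → 7:48 AM = 7 h 48 min; span 8 h 18 min; less 15 min break → 8 h 3 min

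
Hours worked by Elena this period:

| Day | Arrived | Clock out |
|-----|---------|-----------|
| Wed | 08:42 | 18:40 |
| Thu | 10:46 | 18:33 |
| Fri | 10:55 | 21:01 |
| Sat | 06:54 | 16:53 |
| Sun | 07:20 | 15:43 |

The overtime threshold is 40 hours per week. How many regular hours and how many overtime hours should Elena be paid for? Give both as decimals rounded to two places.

Wed: 08:42–18:40 = 9 h 58 min
Thu: 10:46–18:33 = 7 h 47 min
Fri: 10:55–21:01 = 10 h 6 min
Sat: 06:54–16:53 = 9 h 59 min
Sun: 07:20–15:43 = 8 h 23 min
Total worked: 46 h 13 min = 46.22 h.
Threshold 40 h → overtime 6 h 13 min, regular 40 h 0 min.

Regular 40.00 hours, overtime 6.22 hours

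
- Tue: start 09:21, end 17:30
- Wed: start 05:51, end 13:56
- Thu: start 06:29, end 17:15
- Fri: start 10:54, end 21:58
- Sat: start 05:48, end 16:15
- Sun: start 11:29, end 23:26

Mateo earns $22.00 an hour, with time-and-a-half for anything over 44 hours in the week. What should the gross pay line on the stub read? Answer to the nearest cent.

Tue: 09:21–17:30 = 8 h 9 min
Wed: 05:51–13:56 = 8 h 5 min
Thu: 06:29–17:15 = 10 h 46 min
Fri: 10:54–21:58 = 11 h 4 min
Sat: 05:48–16:15 = 10 h 27 min
Sun: 11:29–23:26 = 11 h 57 min
Total worked: 60 h 28 min = 3628 min.
Regular 44 h 0 min = 2640 min at $22.00/h; overtime 16 h 28 min = 988 min at $33.00/h.
Pay = (2640 × $22.00 + 988 × $33.00) ÷ 60 = $1511.40.

$1511.40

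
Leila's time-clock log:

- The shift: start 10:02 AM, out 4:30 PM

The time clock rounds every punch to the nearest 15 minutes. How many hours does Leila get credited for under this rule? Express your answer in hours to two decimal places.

6.50 hours

The shift: in 10:02 AM→10:00 AM, out 4:30 PM→4:30 PM; 6 h 30 min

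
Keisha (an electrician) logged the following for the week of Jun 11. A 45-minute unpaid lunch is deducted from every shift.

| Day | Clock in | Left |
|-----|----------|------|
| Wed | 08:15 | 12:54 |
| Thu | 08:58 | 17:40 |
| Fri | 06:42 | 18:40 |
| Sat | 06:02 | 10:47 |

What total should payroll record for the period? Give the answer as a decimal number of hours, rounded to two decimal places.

27.07 hours

Wed: 08:15–12:54 = 4 h 39 min; less 45 min break → 3 h 54 min
Thu: 08:58–17:40 = 8 h 42 min; less 45 min break → 7 h 57 min
Fri: 06:42–18:40 = 11 h 58 min; less 45 min break → 11 h 13 min
Sat: 06:02–10:47 = 4 h 45 min; less 45 min break → 4 h 0 min
Total: 3 h 54 min + 7 h 57 min + 11 h 13 min + 4 h 0 min = 27 h 4 min.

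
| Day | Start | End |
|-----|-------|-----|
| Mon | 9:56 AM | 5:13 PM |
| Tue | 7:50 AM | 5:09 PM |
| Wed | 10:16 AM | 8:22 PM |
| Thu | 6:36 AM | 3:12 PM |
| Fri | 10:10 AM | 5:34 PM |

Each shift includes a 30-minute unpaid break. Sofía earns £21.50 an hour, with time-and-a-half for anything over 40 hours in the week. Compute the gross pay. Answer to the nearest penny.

£866.45

Mon: 9:56 AM–5:13 PM = 7 h 17 min; less 30 min break → 6 h 47 min
Tue: 7:50 AM–5:09 PM = 9 h 19 min; less 30 min break → 8 h 49 min
Wed: 10:16 AM–8:22 PM = 10 h 6 min; less 30 min break → 9 h 36 min
Thu: 6:36 AM–3:12 PM = 8 h 36 min; less 30 min break → 8 h 6 min
Fri: 10:10 AM–5:34 PM = 7 h 24 min; less 30 min break → 6 h 54 min
Total worked: 40 h 12 min = 2412 min.
Regular 40 h 0 min = 2400 min at £21.50/h; overtime 0 h 12 min = 12 min at £32.25/h.
Pay = (2400 × £21.50 + 12 × £32.25) ÷ 60 = £866.45.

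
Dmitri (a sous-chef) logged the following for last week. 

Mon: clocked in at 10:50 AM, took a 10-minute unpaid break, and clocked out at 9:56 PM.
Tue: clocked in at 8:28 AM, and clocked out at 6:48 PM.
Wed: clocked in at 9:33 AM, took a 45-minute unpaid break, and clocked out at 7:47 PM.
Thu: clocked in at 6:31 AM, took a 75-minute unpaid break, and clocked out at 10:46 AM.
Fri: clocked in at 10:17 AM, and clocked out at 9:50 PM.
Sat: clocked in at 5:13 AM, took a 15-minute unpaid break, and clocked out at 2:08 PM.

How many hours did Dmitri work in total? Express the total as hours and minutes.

Mon: 10:50 AM–9:56 PM = 11 h 6 min; less 10 min break → 10 h 56 min
Tue: 8:28 AM–6:48 PM = 10 h 20 min
Wed: 9:33 AM–7:47 PM = 10 h 14 min; less 45 min break → 9 h 29 min
Thu: 6:31 AM–10:46 AM = 4 h 15 min; less 75 min break → 3 h 0 min
Fri: 10:17 AM–9:50 PM = 11 h 33 min
Sat: 5:13 AM–2:08 PM = 8 h 55 min; less 15 min break → 8 h 40 min
Total: 10 h 56 min + 10 h 20 min + 9 h 29 min + 3 h 0 min + 11 h 33 min + 8 h 40 min = 53 h 58 min.

53 h 58 min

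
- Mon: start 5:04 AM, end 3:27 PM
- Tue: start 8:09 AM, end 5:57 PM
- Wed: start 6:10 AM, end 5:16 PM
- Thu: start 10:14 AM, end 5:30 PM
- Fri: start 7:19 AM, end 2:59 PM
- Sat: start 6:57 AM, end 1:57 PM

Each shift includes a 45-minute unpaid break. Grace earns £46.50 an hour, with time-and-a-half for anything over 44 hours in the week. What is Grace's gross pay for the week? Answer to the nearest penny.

Mon: 5:04 AM–3:27 PM = 10 h 23 min; less 45 min break → 9 h 38 min
Tue: 8:09 AM–5:57 PM = 9 h 48 min; less 45 min break → 9 h 3 min
Wed: 6:10 AM–5:16 PM = 11 h 6 min; less 45 min break → 10 h 21 min
Thu: 10:14 AM–5:30 PM = 7 h 16 min; less 45 min break → 6 h 31 min
Fri: 7:19 AM–2:59 PM = 7 h 40 min; less 45 min break → 6 h 55 min
Sat: 6:57 AM–1:57 PM = 7 h 0 min; less 45 min break → 6 h 15 min
Total worked: 48 h 43 min = 2923 min.
Regular 44 h 0 min = 2640 min at £46.50/h; overtime 4 h 43 min = 283 min at £69.75/h.
Pay = (2640 × £46.50 + 283 × £69.75) ÷ 60 = £2374.99.

£2374.99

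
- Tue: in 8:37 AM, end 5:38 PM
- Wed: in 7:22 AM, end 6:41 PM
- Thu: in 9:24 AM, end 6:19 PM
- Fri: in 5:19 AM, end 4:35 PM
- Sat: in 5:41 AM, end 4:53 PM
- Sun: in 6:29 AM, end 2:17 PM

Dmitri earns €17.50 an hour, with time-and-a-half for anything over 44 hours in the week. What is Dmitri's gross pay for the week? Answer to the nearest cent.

€1177.31

Tue: 8:37 AM–5:38 PM = 9 h 1 min
Wed: 7:22 AM–6:41 PM = 11 h 19 min
Thu: 9:24 AM–6:19 PM = 8 h 55 min
Fri: 5:19 AM–4:35 PM = 11 h 16 min
Sat: 5:41 AM–4:53 PM = 11 h 12 min
Sun: 6:29 AM–2:17 PM = 7 h 48 min
Total worked: 59 h 31 min = 3571 min.
Regular 44 h 0 min = 2640 min at €17.50/h; overtime 15 h 31 min = 931 min at €26.25/h.
Pay = (2640 × €17.50 + 931 × €26.25) ÷ 60 = €1177.31.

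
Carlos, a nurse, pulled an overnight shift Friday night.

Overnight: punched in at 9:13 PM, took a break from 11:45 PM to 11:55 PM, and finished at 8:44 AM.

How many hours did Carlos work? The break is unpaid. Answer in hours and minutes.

11 h 21 min

Overnight: 9:13 PM → midnight = 2 h 47 min; midnight → 8:44 AM = 8 h 44 min; span 11 h 31 min; less 10 min break → 11 h 21 min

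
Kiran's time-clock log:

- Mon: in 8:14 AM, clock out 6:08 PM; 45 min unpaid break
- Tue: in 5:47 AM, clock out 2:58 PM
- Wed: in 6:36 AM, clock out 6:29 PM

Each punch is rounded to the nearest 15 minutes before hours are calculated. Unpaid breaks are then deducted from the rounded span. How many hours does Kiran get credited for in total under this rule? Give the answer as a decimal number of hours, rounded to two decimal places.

Mon: in 8:14 AM→8:15 AM, out 6:08 PM→6:15 PM; 10 h 0 min − 45 min = 9 h 15 min
Tue: in 5:47 AM→5:45 AM, out 2:58 PM→3:00 PM; 9 h 15 min
Wed: in 6:36 AM→6:30 AM, out 6:29 PM→6:30 PM; 12 h 0 min
Total credited: 30 h 30 min.

30.50 hours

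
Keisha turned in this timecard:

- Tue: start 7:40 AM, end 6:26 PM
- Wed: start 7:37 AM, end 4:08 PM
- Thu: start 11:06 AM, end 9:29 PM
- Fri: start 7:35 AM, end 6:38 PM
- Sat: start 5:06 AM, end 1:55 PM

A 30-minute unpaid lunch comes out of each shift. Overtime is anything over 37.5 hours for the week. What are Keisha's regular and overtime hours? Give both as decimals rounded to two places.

Tue: 7:40 AM–6:26 PM = 10 h 46 min; less 30 min break → 10 h 16 min
Wed: 7:37 AM–4:08 PM = 8 h 31 min; less 30 min break → 8 h 1 min
Thu: 11:06 AM–9:29 PM = 10 h 23 min; less 30 min break → 9 h 53 min
Fri: 7:35 AM–6:38 PM = 11 h 3 min; less 30 min break → 10 h 33 min
Sat: 5:06 AM–1:55 PM = 8 h 49 min; less 30 min break → 8 h 19 min
Total worked: 47 h 2 min = 47.03 h.
Threshold 37.5 h → overtime 9 h 32 min, regular 37 h 30 min.

Regular 37.50 hours, overtime 9.53 hours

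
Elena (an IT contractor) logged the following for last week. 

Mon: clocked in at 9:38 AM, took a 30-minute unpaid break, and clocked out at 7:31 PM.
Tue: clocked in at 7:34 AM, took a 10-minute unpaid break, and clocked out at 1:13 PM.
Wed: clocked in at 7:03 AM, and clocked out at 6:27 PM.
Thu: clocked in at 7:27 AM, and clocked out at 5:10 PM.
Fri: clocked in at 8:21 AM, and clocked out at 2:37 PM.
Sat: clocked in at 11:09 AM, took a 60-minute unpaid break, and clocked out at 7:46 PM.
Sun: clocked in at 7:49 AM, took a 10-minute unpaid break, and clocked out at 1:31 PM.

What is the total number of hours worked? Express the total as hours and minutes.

Mon: 9:38 AM–7:31 PM = 9 h 53 min; less 30 min break → 9 h 23 min
Tue: 7:34 AM–1:13 PM = 5 h 39 min; less 10 min break → 5 h 29 min
Wed: 7:03 AM–6:27 PM = 11 h 24 min
Thu: 7:27 AM–5:10 PM = 9 h 43 min
Fri: 8:21 AM–2:37 PM = 6 h 16 min
Sat: 11:09 AM–7:46 PM = 8 h 37 min; less 60 min break → 7 h 37 min
Sun: 7:49 AM–1:31 PM = 5 h 42 min; less 10 min break → 5 h 32 min
Total: 9 h 23 min + 5 h 29 min + 11 h 24 min + 9 h 43 min + 6 h 16 min + 7 h 37 min + 5 h 32 min = 55 h 24 min.

55 h 24 min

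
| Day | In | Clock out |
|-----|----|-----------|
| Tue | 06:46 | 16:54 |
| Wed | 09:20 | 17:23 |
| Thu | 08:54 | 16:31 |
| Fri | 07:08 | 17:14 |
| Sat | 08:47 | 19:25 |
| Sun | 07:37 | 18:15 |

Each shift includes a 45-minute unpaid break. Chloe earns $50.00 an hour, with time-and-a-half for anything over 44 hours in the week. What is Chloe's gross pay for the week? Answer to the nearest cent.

$2850.00

Tue: 06:46–16:54 = 10 h 8 min; less 45 min break → 9 h 23 min
Wed: 09:20–17:23 = 8 h 3 min; less 45 min break → 7 h 18 min
Thu: 08:54–16:31 = 7 h 37 min; less 45 min break → 6 h 52 min
Fri: 07:08–17:14 = 10 h 6 min; less 45 min break → 9 h 21 min
Sat: 08:47–19:25 = 10 h 38 min; less 45 min break → 9 h 53 min
Sun: 07:37–18:15 = 10 h 38 min; less 45 min break → 9 h 53 min
Total worked: 52 h 40 min = 3160 min.
Regular 44 h 0 min = 2640 min at $50.00/h; overtime 8 h 40 min = 520 min at $75.00/h.
Pay = (2640 × $50.00 + 520 × $75.00) ÷ 60 = $2850.00.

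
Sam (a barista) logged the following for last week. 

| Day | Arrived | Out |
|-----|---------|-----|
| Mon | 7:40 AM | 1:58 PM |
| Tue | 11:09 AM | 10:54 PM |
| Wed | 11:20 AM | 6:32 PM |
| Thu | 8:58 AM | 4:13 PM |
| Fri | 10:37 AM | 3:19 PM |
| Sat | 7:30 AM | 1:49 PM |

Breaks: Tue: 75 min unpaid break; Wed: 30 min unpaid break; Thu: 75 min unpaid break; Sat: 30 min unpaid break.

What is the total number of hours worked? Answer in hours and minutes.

Mon: 7:40 AM–1:58 PM = 6 h 18 min
Tue: 11:09 AM–10:54 PM = 11 h 45 min; less 75 min break → 10 h 30 min
Wed: 11:20 AM–6:32 PM = 7 h 12 min; less 30 min break → 6 h 42 min
Thu: 8:58 AM–4:13 PM = 7 h 15 min; less 75 min break → 6 h 0 min
Fri: 10:37 AM–3:19 PM = 4 h 42 min
Sat: 7:30 AM–1:49 PM = 6 h 19 min; less 30 min break → 5 h 49 min
Total: 6 h 18 min + 10 h 30 min + 6 h 42 min + 6 h 0 min + 4 h 42 min + 5 h 49 min = 40 h 1 min.

40 h 1 min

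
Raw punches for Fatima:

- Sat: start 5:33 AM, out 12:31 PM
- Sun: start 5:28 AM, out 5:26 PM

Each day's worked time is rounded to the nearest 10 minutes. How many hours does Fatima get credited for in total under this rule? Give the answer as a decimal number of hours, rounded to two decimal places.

Sat: 5:33 AM–12:31 PM = 6 h 58 min → rounds to 7 h 0 min
Sun: 5:28 AM–5:26 PM = 11 h 58 min → rounds to 12 h 0 min
Total credited: 19 h 0 min.

19.00 hours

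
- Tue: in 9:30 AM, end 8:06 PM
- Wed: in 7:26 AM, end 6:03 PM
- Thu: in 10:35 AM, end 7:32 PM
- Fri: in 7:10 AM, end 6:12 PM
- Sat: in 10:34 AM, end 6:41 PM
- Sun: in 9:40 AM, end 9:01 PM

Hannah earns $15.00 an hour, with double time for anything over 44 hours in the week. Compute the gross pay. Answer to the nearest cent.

$1160.00

Tue: 9:30 AM–8:06 PM = 10 h 36 min
Wed: 7:26 AM–6:03 PM = 10 h 37 min
Thu: 10:35 AM–7:32 PM = 8 h 57 min
Fri: 7:10 AM–6:12 PM = 11 h 2 min
Sat: 10:34 AM–6:41 PM = 8 h 7 min
Sun: 9:40 AM–9:01 PM = 11 h 21 min
Total worked: 60 h 40 min = 3640 min.
Regular 44 h 0 min = 2640 min at $15.00/h; overtime 16 h 40 min = 1000 min at $30.00/h.
Pay = (2640 × $15.00 + 1000 × $30.00) ÷ 60 = $1160.00.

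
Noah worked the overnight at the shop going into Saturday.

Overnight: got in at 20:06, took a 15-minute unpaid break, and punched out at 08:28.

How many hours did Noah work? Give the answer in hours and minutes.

12 h 7 min

Overnight: 20:06 → midnight = 3 h 54 min; midnight → 08:28 = 8 h 28 min; span 12 h 22 min; less 15 min break → 12 h 7 min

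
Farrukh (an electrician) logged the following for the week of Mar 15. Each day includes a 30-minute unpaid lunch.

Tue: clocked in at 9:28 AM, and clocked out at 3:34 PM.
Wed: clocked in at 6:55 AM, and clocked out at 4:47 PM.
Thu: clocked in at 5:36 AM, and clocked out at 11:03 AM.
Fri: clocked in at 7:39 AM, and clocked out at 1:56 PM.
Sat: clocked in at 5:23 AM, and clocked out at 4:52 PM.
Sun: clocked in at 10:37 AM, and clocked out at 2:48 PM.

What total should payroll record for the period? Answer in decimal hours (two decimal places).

40.37 hours

Tue: 9:28 AM–3:34 PM = 6 h 6 min; less 30 min break → 5 h 36 min
Wed: 6:55 AM–4:47 PM = 9 h 52 min; less 30 min break → 9 h 22 min
Thu: 5:36 AM–11:03 AM = 5 h 27 min; less 30 min break → 4 h 57 min
Fri: 7:39 AM–1:56 PM = 6 h 17 min; less 30 min break → 5 h 47 min
Sat: 5:23 AM–4:52 PM = 11 h 29 min; less 30 min break → 10 h 59 min
Sun: 10:37 AM–2:48 PM = 4 h 11 min; less 30 min break → 3 h 41 min
Total: 5 h 36 min + 9 h 22 min + 4 h 57 min + 5 h 47 min + 10 h 59 min + 3 h 41 min = 40 h 22 min.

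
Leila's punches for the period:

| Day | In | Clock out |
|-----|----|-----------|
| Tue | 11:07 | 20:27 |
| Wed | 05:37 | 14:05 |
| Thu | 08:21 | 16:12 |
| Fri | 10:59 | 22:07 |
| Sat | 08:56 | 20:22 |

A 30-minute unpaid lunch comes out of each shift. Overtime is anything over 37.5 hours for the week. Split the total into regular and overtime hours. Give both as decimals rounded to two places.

Tue: 11:07–20:27 = 9 h 20 min; less 30 min break → 8 h 50 min
Wed: 05:37–14:05 = 8 h 28 min; less 30 min break → 7 h 58 min
Thu: 08:21–16:12 = 7 h 51 min; less 30 min break → 7 h 21 min
Fri: 10:59–22:07 = 11 h 8 min; less 30 min break → 10 h 38 min
Sat: 08:56–20:22 = 11 h 26 min; less 30 min break → 10 h 56 min
Total worked: 45 h 43 min = 45.72 h.
Threshold 37.5 h → overtime 8 h 13 min, regular 37 h 30 min.

Regular 37.50 hours, overtime 8.22 hours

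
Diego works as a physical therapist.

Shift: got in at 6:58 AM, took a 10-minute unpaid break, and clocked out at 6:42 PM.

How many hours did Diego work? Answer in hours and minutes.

11 h 34 min

Shift: 6:58 AM–6:42 PM = 11 h 44 min; less 10 min break → 11 h 34 min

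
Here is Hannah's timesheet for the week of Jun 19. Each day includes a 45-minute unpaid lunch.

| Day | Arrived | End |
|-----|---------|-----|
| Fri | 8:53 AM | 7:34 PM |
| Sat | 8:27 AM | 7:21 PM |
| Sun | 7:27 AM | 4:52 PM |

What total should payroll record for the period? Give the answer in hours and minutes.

28 h 45 min

Fri: 8:53 AM–7:34 PM = 10 h 41 min; less 45 min break → 9 h 56 min
Sat: 8:27 AM–7:21 PM = 10 h 54 min; less 45 min break → 10 h 9 min
Sun: 7:27 AM–4:52 PM = 9 h 25 min; less 45 min break → 8 h 40 min
Total: 9 h 56 min + 10 h 9 min + 8 h 40 min = 28 h 45 min.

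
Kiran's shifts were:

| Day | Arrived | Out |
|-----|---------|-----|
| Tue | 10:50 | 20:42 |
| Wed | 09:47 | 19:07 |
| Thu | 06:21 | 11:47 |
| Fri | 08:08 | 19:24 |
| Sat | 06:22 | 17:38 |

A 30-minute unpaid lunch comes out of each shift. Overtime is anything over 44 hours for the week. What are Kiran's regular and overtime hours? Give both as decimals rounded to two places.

Regular 44.00 hours, overtime 0.67 hours

Tue: 10:50–20:42 = 9 h 52 min; less 30 min break → 9 h 22 min
Wed: 09:47–19:07 = 9 h 20 min; less 30 min break → 8 h 50 min
Thu: 06:21–11:47 = 5 h 26 min; less 30 min break → 4 h 56 min
Fri: 08:08–19:24 = 11 h 16 min; less 30 min break → 10 h 46 min
Sat: 06:22–17:38 = 11 h 16 min; less 30 min break → 10 h 46 min
Total worked: 44 h 40 min = 44.67 h.
Threshold 44 h → overtime 0 h 40 min, regular 44 h 0 min.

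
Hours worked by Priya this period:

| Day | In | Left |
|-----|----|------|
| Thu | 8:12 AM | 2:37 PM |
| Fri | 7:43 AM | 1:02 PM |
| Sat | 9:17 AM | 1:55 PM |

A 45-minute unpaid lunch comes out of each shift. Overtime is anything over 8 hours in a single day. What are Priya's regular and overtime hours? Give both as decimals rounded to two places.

Thu: 8:12 AM–2:37 PM = 6 h 25 min; less 45 min break → 5 h 40 min
Fri: 7:43 AM–1:02 PM = 5 h 19 min; less 45 min break → 4 h 34 min
Sat: 9:17 AM–1:55 PM = 4 h 38 min; less 45 min break → 3 h 53 min
Thu reg 5 h 40 min / OT 0 h 0 min; Fri reg 4 h 34 min / OT 0 h 0 min; Sat reg 3 h 53 min / OT 0 h 0 min.
Totals: regular 14 h 7 min, overtime 0 h 0 min.

Regular 14.12 hours, overtime 0.00 hours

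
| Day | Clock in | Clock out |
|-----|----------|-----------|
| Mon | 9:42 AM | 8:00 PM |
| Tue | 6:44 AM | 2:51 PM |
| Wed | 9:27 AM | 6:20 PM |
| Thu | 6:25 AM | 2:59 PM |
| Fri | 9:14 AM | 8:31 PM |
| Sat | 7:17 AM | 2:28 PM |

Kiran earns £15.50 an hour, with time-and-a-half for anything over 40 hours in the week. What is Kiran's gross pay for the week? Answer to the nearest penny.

Mon: 9:42 AM–8:00 PM = 10 h 18 min
Tue: 6:44 AM–2:51 PM = 8 h 7 min
Wed: 9:27 AM–6:20 PM = 8 h 53 min
Thu: 6:25 AM–2:59 PM = 8 h 34 min
Fri: 9:14 AM–8:31 PM = 11 h 17 min
Sat: 7:17 AM–2:28 PM = 7 h 11 min
Total worked: 54 h 20 min = 3260 min.
Regular 40 h 0 min = 2400 min at £15.50/h; overtime 14 h 20 min = 860 min at £23.25/h.
Pay = (2400 × £15.50 + 860 × £23.25) ÷ 60 = £953.25.

£953.25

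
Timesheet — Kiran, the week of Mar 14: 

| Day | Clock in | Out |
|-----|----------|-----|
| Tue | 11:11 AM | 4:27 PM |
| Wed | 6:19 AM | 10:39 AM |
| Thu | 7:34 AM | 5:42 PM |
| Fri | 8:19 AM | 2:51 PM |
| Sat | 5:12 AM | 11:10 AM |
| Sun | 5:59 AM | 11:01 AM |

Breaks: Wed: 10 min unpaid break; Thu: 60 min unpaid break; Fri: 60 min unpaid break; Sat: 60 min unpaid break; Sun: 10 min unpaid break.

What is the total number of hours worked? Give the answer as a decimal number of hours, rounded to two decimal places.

33.93 hours

Tue: 11:11 AM–4:27 PM = 5 h 16 min
Wed: 6:19 AM–10:39 AM = 4 h 20 min; less 10 min break → 4 h 10 min
Thu: 7:34 AM–5:42 PM = 10 h 8 min; less 60 min break → 9 h 8 min
Fri: 8:19 AM–2:51 PM = 6 h 32 min; less 60 min break → 5 h 32 min
Sat: 5:12 AM–11:10 AM = 5 h 58 min; less 60 min break → 4 h 58 min
Sun: 5:59 AM–11:01 AM = 5 h 2 min; less 10 min break → 4 h 52 min
Total: 5 h 16 min + 4 h 10 min + 9 h 8 min + 5 h 32 min + 4 h 58 min + 4 h 52 min = 33 h 56 min.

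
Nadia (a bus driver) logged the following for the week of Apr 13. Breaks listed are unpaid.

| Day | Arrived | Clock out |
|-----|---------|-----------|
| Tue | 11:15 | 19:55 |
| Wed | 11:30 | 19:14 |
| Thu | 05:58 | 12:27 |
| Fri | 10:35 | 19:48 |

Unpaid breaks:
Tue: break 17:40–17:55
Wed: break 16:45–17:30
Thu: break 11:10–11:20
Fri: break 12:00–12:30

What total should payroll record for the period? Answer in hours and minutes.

30 h 26 min

Tue: 11:15–19:55 = 8 h 40 min; less 15 min break → 8 h 25 min
Wed: 11:30–19:14 = 7 h 44 min; less 45 min break → 6 h 59 min
Thu: 05:58–12:27 = 6 h 29 min; less 10 min break → 6 h 19 min
Fri: 10:35–19:48 = 9 h 13 min; less 30 min break → 8 h 43 min
Total: 8 h 25 min + 6 h 59 min + 6 h 19 min + 8 h 43 min = 30 h 26 min.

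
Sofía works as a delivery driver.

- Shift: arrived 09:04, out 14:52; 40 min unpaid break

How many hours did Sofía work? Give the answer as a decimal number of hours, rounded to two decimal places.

5.13 hours

Shift: 09:04–14:52 = 5 h 48 min; less 40 min break → 5 h 8 min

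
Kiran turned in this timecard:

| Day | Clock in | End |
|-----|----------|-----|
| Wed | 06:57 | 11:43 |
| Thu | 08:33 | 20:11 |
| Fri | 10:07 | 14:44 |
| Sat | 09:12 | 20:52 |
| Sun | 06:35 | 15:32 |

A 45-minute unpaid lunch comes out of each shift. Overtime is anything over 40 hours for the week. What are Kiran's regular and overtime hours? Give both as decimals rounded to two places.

Regular 37.88 hours, overtime 0.00 hours

Wed: 06:57–11:43 = 4 h 46 min; less 45 min break → 4 h 1 min
Thu: 08:33–20:11 = 11 h 38 min; less 45 min break → 10 h 53 min
Fri: 10:07–14:44 = 4 h 37 min; less 45 min break → 3 h 52 min
Sat: 09:12–20:52 = 11 h 40 min; less 45 min break → 10 h 55 min
Sun: 06:35–15:32 = 8 h 57 min; less 45 min break → 8 h 12 min
Total worked: 37 h 53 min = 37.88 h.
Threshold 40 h → overtime 0 h 0 min, regular 37 h 53 min.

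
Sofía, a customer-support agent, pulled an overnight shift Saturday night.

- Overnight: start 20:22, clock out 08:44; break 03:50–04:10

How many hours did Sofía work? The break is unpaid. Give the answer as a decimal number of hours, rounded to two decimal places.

12.03 hours

Overnight: 20:22 → midnight = 3 h 38 min; midnight → 08:44 = 8 h 44 min; span 12 h 22 min; less 20 min break → 12 h 2 min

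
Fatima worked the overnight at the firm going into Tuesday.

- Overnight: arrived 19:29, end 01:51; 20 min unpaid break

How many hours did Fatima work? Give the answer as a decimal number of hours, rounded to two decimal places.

6.03 hours

Overnight: 19:29 → midnight = 4 h 31 min; midnight → 01:51 = 1 h 51 min; span 6 h 22 min; less 20 min break → 6 h 2 min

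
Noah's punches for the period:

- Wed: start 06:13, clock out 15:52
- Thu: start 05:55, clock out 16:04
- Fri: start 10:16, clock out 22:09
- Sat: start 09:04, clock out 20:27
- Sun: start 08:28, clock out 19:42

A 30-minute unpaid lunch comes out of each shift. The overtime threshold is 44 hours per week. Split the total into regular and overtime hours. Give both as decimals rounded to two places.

Wed: 06:13–15:52 = 9 h 39 min; less 30 min break → 9 h 9 min
Thu: 05:55–16:04 = 10 h 9 min; less 30 min break → 9 h 39 min
Fri: 10:16–22:09 = 11 h 53 min; less 30 min break → 11 h 23 min
Sat: 09:04–20:27 = 11 h 23 min; less 30 min break → 10 h 53 min
Sun: 08:28–19:42 = 11 h 14 min; less 30 min break → 10 h 44 min
Total worked: 51 h 48 min = 51.80 h.
Threshold 44 h → overtime 7 h 48 min, regular 44 h 0 min.

Regular 44.00 hours, overtime 7.80 hours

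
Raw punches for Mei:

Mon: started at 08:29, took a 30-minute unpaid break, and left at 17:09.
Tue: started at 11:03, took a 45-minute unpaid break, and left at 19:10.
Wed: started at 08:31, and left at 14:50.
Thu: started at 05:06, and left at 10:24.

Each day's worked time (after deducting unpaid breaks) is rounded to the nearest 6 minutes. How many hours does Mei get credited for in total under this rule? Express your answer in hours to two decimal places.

Mon: 08:29–17:09 = 8 h 40 min − 30 min = 8 h 10 min → rounds to 8 h 12 min
Tue: 11:03–19:10 = 8 h 7 min − 45 min = 7 h 22 min → rounds to 7 h 24 min
Wed: 08:31–14:50 = 6 h 19 min → rounds to 6 h 18 min
Thu: 05:06–10:24 = 5 h 18 min → rounds to 5 h 18 min
Total credited: 27 h 12 min.

27.20 hours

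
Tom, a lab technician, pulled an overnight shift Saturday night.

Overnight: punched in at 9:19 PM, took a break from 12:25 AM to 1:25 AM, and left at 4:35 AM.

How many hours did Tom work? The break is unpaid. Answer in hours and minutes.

6 h 16 min

Overnight: 9:19 PM → midnight = 2 h 41 min; midnight → 4:35 AM = 4 h 35 min; span 7 h 16 min; less 60 min break → 6 h 16 min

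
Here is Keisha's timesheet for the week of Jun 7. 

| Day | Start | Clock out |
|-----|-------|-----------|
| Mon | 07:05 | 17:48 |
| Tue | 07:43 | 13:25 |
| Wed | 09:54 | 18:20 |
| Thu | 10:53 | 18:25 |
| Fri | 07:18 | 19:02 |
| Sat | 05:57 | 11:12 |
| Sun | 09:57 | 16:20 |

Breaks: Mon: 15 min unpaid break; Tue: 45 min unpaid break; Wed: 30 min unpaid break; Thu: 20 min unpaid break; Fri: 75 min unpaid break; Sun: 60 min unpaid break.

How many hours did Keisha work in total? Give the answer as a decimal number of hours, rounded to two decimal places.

51.67 hours

Mon: 07:05–17:48 = 10 h 43 min; less 15 min break → 10 h 28 min
Tue: 07:43–13:25 = 5 h 42 min; less 45 min break → 4 h 57 min
Wed: 09:54–18:20 = 8 h 26 min; less 30 min break → 7 h 56 min
Thu: 10:53–18:25 = 7 h 32 min; less 20 min break → 7 h 12 min
Fri: 07:18–19:02 = 11 h 44 min; less 75 min break → 10 h 29 min
Sat: 05:57–11:12 = 5 h 15 min
Sun: 09:57–16:20 = 6 h 23 min; less 60 min break → 5 h 23 min
Total: 10 h 28 min + 4 h 57 min + 7 h 56 min + 7 h 12 min + 10 h 29 min + 5 h 15 min + 5 h 23 min = 51 h 40 min.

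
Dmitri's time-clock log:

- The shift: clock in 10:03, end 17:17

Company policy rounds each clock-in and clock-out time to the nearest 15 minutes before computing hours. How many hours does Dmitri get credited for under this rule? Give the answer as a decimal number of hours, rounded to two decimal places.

7.25 hours

The shift: in 10:03→10:00, out 17:17→17:15; 7 h 15 min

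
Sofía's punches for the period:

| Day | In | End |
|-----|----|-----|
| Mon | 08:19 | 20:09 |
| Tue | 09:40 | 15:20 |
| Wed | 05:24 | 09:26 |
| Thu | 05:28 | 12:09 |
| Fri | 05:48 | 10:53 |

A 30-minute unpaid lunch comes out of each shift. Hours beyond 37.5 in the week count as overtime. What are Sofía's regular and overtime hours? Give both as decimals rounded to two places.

Regular 30.80 hours, overtime 0.00 hours

Mon: 08:19–20:09 = 11 h 50 min; less 30 min break → 11 h 20 min
Tue: 09:40–15:20 = 5 h 40 min; less 30 min break → 5 h 10 min
Wed: 05:24–09:26 = 4 h 2 min; less 30 min break → 3 h 32 min
Thu: 05:28–12:09 = 6 h 41 min; less 30 min break → 6 h 11 min
Fri: 05:48–10:53 = 5 h 5 min; less 30 min break → 4 h 35 min
Total worked: 30 h 48 min = 30.80 h.
Threshold 37.5 h → overtime 0 h 0 min, regular 30 h 48 min.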